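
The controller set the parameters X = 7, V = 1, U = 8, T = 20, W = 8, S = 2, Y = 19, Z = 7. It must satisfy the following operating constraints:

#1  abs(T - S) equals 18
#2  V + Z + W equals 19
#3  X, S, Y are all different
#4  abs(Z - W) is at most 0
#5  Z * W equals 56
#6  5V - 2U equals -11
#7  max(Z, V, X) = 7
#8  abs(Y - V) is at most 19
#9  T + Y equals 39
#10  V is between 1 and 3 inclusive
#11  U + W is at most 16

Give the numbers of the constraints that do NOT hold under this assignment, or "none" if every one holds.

No — constraints 2, 4 are not satisfied.

#1 abs(20 - 2) = 18  true
#2 V + Z + W = 1 + 7 + 8 = 16, not 19  false
#3 values 7, 2, 19 are pairwise distinct  true
#4 abs(7 - 8) = 1; 1 > 0, exceeds bound 0  false
#5 Z * W = 7 * 8 = 56  true
#6 5V - 2U = 5(1) - 2(8) = -11  true
#7 max(7, 1, 7) = 7  true
#8 abs(19 - 1) = 18; 18 ≤ 19  true
#9 T + Y = 20 + 19 = 39  true
#10 V = 1 lies in [1, 3]  true
#11 U + W = 8 + 8 = 16; 16 ≤ 16  true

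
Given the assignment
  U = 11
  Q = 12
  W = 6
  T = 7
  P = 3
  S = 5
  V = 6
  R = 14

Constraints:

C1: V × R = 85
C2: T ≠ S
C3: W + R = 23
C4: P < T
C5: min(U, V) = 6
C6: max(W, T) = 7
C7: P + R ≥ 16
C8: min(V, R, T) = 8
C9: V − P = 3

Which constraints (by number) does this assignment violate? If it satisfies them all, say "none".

Violated: 1, 3, and 8.

C1: V × R = 6 × 14 = 84, not 85  fails
C2: T = 7, S = 5; distinct  holds
C3: W + R = 6 + 14 = 20, not 23  fails
C4: P = 3, T = 7; 3 < 7  holds
C5: min(11, 6) = 6  holds
C6: max(6, 7) = 7  holds
C7: P + R = 3 + 14 = 17; 17 ≥ 16  holds
C8: min(6, 14, 7) = 6, not 8  fails
C9: V − P = 6 − 3 = 3  holds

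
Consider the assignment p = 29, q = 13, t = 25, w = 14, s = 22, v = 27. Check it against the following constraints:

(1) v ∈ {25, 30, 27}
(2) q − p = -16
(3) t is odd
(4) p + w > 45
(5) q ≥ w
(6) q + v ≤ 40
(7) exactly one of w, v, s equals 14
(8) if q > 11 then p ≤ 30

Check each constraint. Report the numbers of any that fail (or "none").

(1) v = 27 is in {25, 30, 27}  yes
(2) q − p = 13 − 29 = -16  yes
(3) t = 25 is odd  yes
(4) p + w = 29 + 14 = 43; 43 ≤ 45, bound 45 not met  no
(5) q = 13, w = 14; 13 < 14 (want ≥)  no
(6) q + v = 13 + 27 = 40; 40 ≤ 40  yes
(7) w=14, v=27, s=22; 1 of them equals 14  yes
(8) q = 13 > 11, so we need p ≤ 30; p = 29 ≤ 30  yes

The assignment fails constraints 4 and 5.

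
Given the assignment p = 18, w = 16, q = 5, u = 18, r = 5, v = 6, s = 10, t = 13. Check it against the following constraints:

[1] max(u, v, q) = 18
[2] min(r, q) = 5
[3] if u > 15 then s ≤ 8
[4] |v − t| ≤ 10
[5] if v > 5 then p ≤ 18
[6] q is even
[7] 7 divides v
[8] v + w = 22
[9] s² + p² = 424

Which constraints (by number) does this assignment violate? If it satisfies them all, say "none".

No — constraints 3, 6, and 7 are not satisfied.

[1] max(18, 6, 5) = 18 — satisfied.
[2] min(5, 5) = 5 — satisfied.
[3] u = 18 > 15, so we need s ≤ 8; but s = 10 > 8 — violated.
[4] |6 − 13| = 7; 7 ≤ 10 — satisfied.
[5] v = 6 > 5, so we need p ≤ 18; p = 18 ≤ 18 — satisfied.
[6] q = 5 is odd — violated.
[7] 6 = 7×0 + 6, so 7 does not divide 6 — violated.
[8] v + w = 6 + 16 = 22 — satisfied.
[9] s² + p² = 10² + 18² = 100 + 324 = 424 — satisfied.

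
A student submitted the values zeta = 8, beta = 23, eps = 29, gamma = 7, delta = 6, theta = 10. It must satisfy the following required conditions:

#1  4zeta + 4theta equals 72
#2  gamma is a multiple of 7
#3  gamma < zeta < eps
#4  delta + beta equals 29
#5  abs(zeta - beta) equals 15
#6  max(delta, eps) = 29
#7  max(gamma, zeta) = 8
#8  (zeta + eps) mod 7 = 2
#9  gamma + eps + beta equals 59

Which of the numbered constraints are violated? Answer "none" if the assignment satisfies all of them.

All constraints are satisfied.

#1 4zeta + 4theta = 4(8) + 4(10) = 72  true
#2 7 / 7 = 1, so 7 divides 7  true
#3 values 7 < 8 < 29  true
#4 delta + beta = 6 + 23 = 29  true
#5 abs(8 - 23) = 15  true
#6 max(6, 29) = 29  true
#7 max(7, 8) = 8  true
#8 zeta + eps = 37; 37 mod 7 = 2  true
#9 gamma + eps + beta = 7 + 29 + 23 = 59  true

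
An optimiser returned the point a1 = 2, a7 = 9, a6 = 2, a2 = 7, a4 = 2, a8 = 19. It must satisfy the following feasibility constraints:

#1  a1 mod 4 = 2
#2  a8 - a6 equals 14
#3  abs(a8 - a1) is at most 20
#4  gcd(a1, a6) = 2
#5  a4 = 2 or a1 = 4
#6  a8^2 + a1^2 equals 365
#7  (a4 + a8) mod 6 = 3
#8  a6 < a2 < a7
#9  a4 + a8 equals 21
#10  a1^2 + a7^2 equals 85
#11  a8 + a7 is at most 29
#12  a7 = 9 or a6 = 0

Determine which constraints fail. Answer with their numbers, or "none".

#1 2 mod 4 = 2 — holds.
#2 a8 - a6 = 19 - 2 = 17, not 14 — fails.
#3 abs(19 - 2) = 17; 17 ≤ 20 — holds.
#4 gcd(2, 2) = 2 — holds.
#5 a4 = 2 = 2 (first disjunct) — holds.
#6 a8^2 + a1^2 = 19^2 + 2^2 = 361 + 4 = 365 — holds.
#7 a4 + a8 = 21; 21 mod 6 = 3 — holds.
#8 values 2 < 7 < 9 — holds.
#9 a4 + a8 = 2 + 19 = 21 — holds.
#10 a1^2 + a7^2 = 2^2 + 9^2 = 4 + 81 = 85 — holds.
#11 a8 + a7 = 19 + 9 = 28; 28 ≤ 29 — holds.
#12 a7 = 9 = 9 (first disjunct) — holds.

Constraint 2 does not hold.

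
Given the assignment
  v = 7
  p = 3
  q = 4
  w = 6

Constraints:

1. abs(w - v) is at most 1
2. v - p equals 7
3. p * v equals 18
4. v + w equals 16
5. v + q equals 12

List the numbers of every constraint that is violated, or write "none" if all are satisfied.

The assignment fails constraints 2, 3, 4, and 5.

1. abs(6 - 7) = 1; 1 ≤ 1 — OK.
2. v - p = 7 - 3 = 4, not 7 — violated.
3. p * v = 3 * 7 = 21, not 18 — violated.
4. v + w = 7 + 6 = 13, not 16 — violated.
5. v + q = 7 + 4 = 11, not 12 — violated.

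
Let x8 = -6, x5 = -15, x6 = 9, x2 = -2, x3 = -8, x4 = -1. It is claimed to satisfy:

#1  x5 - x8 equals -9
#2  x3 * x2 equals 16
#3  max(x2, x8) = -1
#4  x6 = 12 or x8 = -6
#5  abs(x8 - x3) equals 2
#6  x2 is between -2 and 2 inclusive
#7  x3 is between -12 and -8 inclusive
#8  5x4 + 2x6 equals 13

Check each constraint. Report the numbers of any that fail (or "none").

#1 x5 - x8 = -15 - (-6) = -9 — OK.
#2 x3 * x2 = -8 * (-2) = 16 — OK.
#3 max(-2, -6) = -2, not -1 — violated.
#4 x6 = 9 ≠ 12, but x8 = -6 = -6 (second disjunct) — OK.
#5 abs(-6 - (-8)) = 2 — OK.
#6 x2 = -2 lies in [-2, 2] — OK.
#7 x3 = -8 lies in [-12, -8] — OK.
#8 5x4 + 2x6 = 5(-1) + 2(9) = 13 — OK.

No — constraint 3 is not satisfied.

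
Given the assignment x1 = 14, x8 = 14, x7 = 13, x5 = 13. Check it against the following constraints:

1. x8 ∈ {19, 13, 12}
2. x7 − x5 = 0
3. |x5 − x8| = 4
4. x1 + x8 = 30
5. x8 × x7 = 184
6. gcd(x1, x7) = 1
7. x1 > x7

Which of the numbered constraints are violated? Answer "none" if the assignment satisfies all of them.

1. x8 = 14 is not in {19, 13, 12} — fails.
2. x7 − x5 = 13 − 13 = 0 — holds.
3. |13 − 14| = 1, not 4 — fails.
4. x1 + x8 = 14 + 14 = 28, not 30 — fails.
5. x8 × x7 = 14 × 13 = 182, not 184 — fails.
6. gcd(14, 13) = 1 — holds.
7. x1 = 14, x7 = 13; 14 > 13 — holds.

The assignment fails constraints 1, 3, 4, and 5.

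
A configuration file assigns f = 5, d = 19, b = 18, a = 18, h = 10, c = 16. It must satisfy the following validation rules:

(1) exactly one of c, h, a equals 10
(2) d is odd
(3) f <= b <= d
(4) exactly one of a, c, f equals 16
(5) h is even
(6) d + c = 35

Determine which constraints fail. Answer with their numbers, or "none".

The assignment satisfies every constraint.

(1) c=16, h=10, a=18; 1 of them equals 10  yes
(2) d = 19 is odd  yes
(3) values 5 <= 18 <= 19  yes
(4) a=18, c=16, f=5; 1 of them equals 16  yes
(5) h = 10 is even  yes
(6) d + c = 19 + 16 = 35  yes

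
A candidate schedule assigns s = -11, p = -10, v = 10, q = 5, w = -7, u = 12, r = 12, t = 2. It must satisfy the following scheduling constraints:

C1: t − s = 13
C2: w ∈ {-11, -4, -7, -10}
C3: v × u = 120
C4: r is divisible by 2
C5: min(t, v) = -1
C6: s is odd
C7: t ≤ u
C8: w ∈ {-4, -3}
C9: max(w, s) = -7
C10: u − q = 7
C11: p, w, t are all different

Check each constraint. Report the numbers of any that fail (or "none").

C1: t − s = 2 − (-11) = 13  ✓
C2: w = -7 is in {-11, -4, -7, -10}  ✓
C3: v × u = 10 × 12 = 120  ✓
C4: 12 / 2 = 6, so 2 divides 12  ✓
C5: min(2, 10) = 2, not -1  ✗
C6: s = -11 is odd  ✓
C7: t = 2, u = 12; 2 ≤ 12  ✓
C8: w = -7 is not in {-4, -3}  ✗
C9: max(-7, -11) = -7  ✓
C10: u − q = 12 − 5 = 7  ✓
C11: values -10, -7, 2 are pairwise distinct  ✓

Constraints 5, 8 do not hold.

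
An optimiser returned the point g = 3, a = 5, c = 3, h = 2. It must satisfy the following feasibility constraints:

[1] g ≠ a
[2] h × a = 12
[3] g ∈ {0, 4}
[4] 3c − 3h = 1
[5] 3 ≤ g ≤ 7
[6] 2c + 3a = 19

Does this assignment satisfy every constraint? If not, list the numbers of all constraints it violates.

[1] g = 3, a = 5; distinct  ✔
[2] h × a = 2 × 5 = 10, not 12  ✘
[3] g = 3 is not in {0, 4}  ✘
[4] 3c − 3h = 3(3) − 3(2) = 3, not 1  ✘
[5] g = 3 lies in [3, 7]  ✔
[6] 2c + 3a = 2(3) + 3(5) = 21, not 19  ✘

Constraints 2, 3, 4, and 6 are violated.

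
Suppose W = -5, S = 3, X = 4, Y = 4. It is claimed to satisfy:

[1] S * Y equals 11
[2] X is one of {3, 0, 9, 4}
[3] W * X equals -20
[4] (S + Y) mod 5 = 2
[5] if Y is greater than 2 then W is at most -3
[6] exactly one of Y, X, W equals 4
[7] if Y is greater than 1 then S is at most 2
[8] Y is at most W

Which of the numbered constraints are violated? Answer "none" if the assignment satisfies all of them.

The assignment fails constraints 1, 6, 7, 8.

[1] S * Y = 3 * 4 = 12, not 11  ✘
[2] X = 4 is in {3, 0, 9, 4}  ✔
[3] W * X = -5 * 4 = -20  ✔
[4] S + Y = 7; 7 mod 5 = 2  ✔
[5] Y = 4 > 2, so we need W ≤ -3; W = -5 ≤ -3  ✔
[6] Y=4, X=4, W=-5; 2 of them equal 4, not exactly one  ✘
[7] Y = 4 > 1, so we need S ≤ 2; but S = 3 > 2  ✘
[8] Y = 4, W = -5; 4 > -5 (want ≤)  ✘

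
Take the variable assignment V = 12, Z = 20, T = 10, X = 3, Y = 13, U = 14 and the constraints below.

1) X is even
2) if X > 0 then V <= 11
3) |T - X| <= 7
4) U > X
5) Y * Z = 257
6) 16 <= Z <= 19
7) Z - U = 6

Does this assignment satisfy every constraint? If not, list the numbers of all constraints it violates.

1) X = 3 is odd  false
2) X = 3 > 0, so we need V ≤ 11; but V = 12 > 11  false
3) |10 - 3| = 7; 7 ≤ 7  true
4) U = 14, X = 3; 14 > 3  true
5) Y * Z = 13 * 20 = 260, not 257  false
6) Z = 20 is outside [16, 19]  false
7) Z - U = 20 - 14 = 6  true

Violated: 1, 2, 5, and 6.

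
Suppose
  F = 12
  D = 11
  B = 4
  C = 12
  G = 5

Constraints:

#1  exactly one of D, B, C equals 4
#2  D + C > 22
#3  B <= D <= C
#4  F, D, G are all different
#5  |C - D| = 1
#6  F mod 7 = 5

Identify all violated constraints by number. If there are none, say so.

All constraints are satisfied.

#1 D=11, B=4, C=12; 1 of them equals 4 — holds.
#2 D + C = 11 + 12 = 23; 23 > 22 — holds.
#3 values 4 <= 11 <= 12 — holds.
#4 values 12, 11, 5 are pairwise distinct — holds.
#5 |12 - 11| = 1 — holds.
#6 12 mod 7 = 5 — holds.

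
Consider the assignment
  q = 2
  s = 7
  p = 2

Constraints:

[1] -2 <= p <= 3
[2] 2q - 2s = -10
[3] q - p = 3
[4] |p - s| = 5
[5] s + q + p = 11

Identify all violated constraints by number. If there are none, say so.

[1] p = 2 lies in [-2, 3]  true
[2] 2q - 2s = 2(2) - 2(7) = -10  true
[3] q - p = 2 - 2 = 0, not 3  false
[4] |2 - 7| = 5  true
[5] s + q + p = 7 + 2 + 2 = 11  true

Constraint 3 is violated.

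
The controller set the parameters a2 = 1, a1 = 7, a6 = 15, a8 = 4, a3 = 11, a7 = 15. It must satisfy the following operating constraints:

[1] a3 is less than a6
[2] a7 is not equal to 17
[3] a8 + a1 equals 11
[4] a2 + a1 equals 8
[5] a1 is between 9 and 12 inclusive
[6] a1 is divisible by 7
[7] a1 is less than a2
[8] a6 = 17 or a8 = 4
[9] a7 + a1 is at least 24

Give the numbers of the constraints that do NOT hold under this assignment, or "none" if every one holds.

[1] a3 = 11, a6 = 15; 11 < 15  OK
[2] a7 = 15, and 15 ≠ 17  OK
[3] a8 + a1 = 4 + 7 = 11  OK
[4] a2 + a1 = 1 + 7 = 8  OK
[5] a1 = 7 is outside [9, 12]  FAIL
[6] 7 / 7 = 1, so 7 divides 7  OK
[7] a1 = 7, a2 = 1; 7 ≥ 1 (want <)  FAIL
[8] a6 = 15 ≠ 17, but a8 = 4 = 4 (second disjunct)  OK
[9] a7 + a1 = 15 + 7 = 22; 22 < 24, bound 24 not met  FAIL

Constraints 5, 7, and 9 do not hold.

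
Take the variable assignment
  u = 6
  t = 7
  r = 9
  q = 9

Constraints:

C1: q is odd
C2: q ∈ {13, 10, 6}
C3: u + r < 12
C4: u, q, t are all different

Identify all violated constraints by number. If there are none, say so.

C1: q = 9 is odd — holds.
C2: q = 9 is not in {13, 10, 6} — does not hold.
C3: u + r = 6 + 9 = 15; 15 ≥ 12, bound 12 not met — does not hold.
C4: values 6, 9, 7 are pairwise distinct — holds.

Violated: 2 and 3.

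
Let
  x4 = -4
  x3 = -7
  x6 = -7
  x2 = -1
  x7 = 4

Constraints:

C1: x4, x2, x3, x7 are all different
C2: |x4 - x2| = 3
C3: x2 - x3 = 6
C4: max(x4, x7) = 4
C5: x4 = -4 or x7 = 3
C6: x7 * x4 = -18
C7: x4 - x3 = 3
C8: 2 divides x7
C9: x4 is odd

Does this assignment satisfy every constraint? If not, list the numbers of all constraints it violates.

C1: values -4, -1, -7, 4 are pairwise distinct — satisfied.
C2: |-4 - (-1)| = 3 — satisfied.
C3: x2 - x3 = -1 - (-7) = 6 — satisfied.
C4: max(-4, 4) = 4 — satisfied.
C5: x4 = -4 = -4 (first disjunct) — satisfied.
C6: x7 * x4 = 4 * (-4) = -16, not -18 — violated.
C7: x4 - x3 = -4 - (-7) = 3 — satisfied.
C8: 4 / 2 = 2, so 2 divides 4 — satisfied.
C9: x4 = -4 is even — violated.

Constraints 6 and 9 are violated.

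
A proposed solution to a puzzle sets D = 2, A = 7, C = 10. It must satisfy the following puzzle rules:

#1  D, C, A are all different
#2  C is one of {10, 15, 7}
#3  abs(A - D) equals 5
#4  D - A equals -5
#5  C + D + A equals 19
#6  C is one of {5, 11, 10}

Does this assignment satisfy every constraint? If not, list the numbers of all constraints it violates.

All constraints are satisfied.

#1 values 2, 10, 7 are pairwise distinct — OK.
#2 C = 10 is in {10, 15, 7} — OK.
#3 abs(7 - 2) = 5 — OK.
#4 D - A = 2 - 7 = -5 — OK.
#5 C + D + A = 10 + 2 + 7 = 19 — OK.
#6 C = 10 is in {5, 11, 10} — OK.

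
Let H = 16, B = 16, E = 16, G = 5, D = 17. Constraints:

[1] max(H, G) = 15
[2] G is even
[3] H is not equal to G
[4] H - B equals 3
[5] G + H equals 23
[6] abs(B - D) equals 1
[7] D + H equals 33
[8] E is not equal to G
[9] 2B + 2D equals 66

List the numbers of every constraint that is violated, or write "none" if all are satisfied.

Constraints 1, 2, 4, 5 are violated.

[1] max(16, 5) = 16, not 15  ✘
[2] G = 5 is odd  ✘
[3] H = 16, G = 5; distinct  ✔
[4] H - B = 16 - 16 = 0, not 3  ✘
[5] G + H = 5 + 16 = 21, not 23  ✘
[6] abs(16 - 17) = 1  ✔
[7] D + H = 17 + 16 = 33  ✔
[8] E = 16, G = 5; distinct  ✔
[9] 2B + 2D = 2(16) + 2(17) = 66  ✔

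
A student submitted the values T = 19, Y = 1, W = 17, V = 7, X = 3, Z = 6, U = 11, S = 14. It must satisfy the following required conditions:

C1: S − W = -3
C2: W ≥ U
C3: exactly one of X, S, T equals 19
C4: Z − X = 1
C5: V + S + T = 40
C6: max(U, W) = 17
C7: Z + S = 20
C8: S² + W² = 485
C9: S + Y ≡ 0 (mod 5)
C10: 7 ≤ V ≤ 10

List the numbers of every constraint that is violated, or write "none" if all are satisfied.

No — constraint 4 is not satisfied.

C1: S − W = 14 − 17 = -3 — satisfied.
C2: W = 17, U = 11; 17 ≥ 11 — satisfied.
C3: X=3, S=14, T=19; 1 of them equals 19 — satisfied.
C4: Z − X = 6 − 3 = 3, not 1 — violated.
C5: V + S + T = 7 + 14 + 19 = 40 — satisfied.
C6: max(11, 17) = 17 — satisfied.
C7: Z + S = 6 + 14 = 20 — satisfied.
C8: S² + W² = 14² + 17² = 196 + 289 = 485 — satisfied.
C9: S + Y = 15; 15 mod 5 = 0 — satisfied.
C10: V = 7 lies in [7, 10] — satisfied.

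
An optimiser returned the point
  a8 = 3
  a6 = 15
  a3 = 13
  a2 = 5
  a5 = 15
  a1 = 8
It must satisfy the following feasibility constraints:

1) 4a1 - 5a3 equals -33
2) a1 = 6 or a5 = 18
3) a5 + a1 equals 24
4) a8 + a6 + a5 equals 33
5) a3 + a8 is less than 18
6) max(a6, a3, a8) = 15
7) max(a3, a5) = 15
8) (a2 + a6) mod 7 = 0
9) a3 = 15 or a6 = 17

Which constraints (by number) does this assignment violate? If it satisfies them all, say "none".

Constraints 2, 3, 8, 9 do not hold.

1) 4a1 - 5a3 = 4(8) - 5(13) = -33 — holds.
2) a1 = 8 ≠ 6 and a5 = 15 ≠ 18; both disjuncts false — fails.
3) a5 + a1 = 15 + 8 = 23, not 24 — fails.
4) a8 + a6 + a5 = 3 + 15 + 15 = 33 — holds.
5) a3 + a8 = 13 + 3 = 16; 16 < 18 — holds.
6) max(15, 13, 3) = 15 — holds.
7) max(13, 15) = 15 — holds.
8) a2 + a6 = 20; 20 mod 7 = 6, not 0 — fails.
9) a3 = 13 ≠ 15 and a6 = 15 ≠ 17; both disjuncts false — fails.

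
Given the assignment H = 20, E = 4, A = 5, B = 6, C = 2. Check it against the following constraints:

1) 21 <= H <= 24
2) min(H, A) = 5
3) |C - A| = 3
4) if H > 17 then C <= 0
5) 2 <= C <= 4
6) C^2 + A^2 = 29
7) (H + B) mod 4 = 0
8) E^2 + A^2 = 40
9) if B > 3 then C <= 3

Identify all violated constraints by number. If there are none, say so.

Violated: 1, 4, 7, and 8.

1) H = 20 is outside [21, 24]  ✗
2) min(20, 5) = 5  ✓
3) |2 - 5| = 3  ✓
4) H = 20 > 17, so we need C ≤ 0; but C = 2 > 0  ✗
5) C = 2 lies in [2, 4]  ✓
6) C^2 + A^2 = 2^2 + 5^2 = 4 + 25 = 29  ✓
7) H + B = 26; 26 mod 4 = 2, not 0  ✗
8) E^2 + A^2 = 4^2 + 5^2 = 16 + 25 = 41, not 40  ✗
9) B = 6 > 3, so we need C ≤ 3; C = 2 ≤ 3  ✓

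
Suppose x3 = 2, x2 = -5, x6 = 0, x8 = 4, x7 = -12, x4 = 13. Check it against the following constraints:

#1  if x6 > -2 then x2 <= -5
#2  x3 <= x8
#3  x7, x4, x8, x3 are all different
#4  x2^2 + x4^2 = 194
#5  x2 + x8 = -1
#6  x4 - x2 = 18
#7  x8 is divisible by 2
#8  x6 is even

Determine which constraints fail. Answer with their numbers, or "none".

None — every constraint holds.

#1 x6 = 0 > -2, so we need x2 ≤ -5; x2 = -5 ≤ -5  ✔
#2 x3 = 2, x8 = 4; 2 ≤ 4  ✔
#3 values -12, 13, 4, 2 are pairwise distinct  ✔
#4 x2^2 + x4^2 = (-5)^2 + 13^2 = 25 + 169 = 194  ✔
#5 x2 + x8 = -5 + 4 = -1  ✔
#6 x4 - x2 = 13 - (-5) = 18  ✔
#7 4 / 2 = 2, so 2 divides 4  ✔
#8 x6 = 0 is even  ✔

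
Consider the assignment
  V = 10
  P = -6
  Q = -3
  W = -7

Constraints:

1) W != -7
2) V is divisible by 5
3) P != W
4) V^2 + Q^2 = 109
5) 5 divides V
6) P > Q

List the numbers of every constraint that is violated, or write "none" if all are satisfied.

The assignment fails constraints 1 and 6.

1) W = -7, but -7 is required to differ  ✘
2) 10 / 5 = 2, so 5 divides 10  ✔
3) P = -6, W = -7; distinct  ✔
4) V^2 + Q^2 = 10^2 + (-3)^2 = 100 + 9 = 109  ✔
5) 10 / 5 = 2, so 5 divides 10  ✔
6) P = -6, Q = -3; -6 ≤ -3 (want >)  ✘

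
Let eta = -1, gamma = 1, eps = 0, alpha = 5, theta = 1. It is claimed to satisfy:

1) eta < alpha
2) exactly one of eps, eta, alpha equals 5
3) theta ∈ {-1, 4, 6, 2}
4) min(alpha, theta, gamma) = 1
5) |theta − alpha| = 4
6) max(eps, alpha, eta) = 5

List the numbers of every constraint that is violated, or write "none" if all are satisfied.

1) eta = -1, alpha = 5; -1 < 5 — satisfied.
2) eps=0, eta=-1, alpha=5; 1 of them equals 5 — satisfied.
3) theta = 1 is not in {-1, 4, 6, 2} — violated.
4) min(5, 1, 1) = 1 — satisfied.
5) |1 − 5| = 4 — satisfied.
6) max(0, 5, -1) = 5 — satisfied.

Violated: 3.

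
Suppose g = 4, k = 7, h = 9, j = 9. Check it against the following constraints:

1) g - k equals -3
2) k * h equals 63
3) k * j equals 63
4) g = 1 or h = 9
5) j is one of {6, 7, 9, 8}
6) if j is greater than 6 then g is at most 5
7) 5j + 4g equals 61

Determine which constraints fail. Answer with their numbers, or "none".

1) g - k = 4 - 7 = -3  OK
2) k * h = 7 * 9 = 63  OK
3) k * j = 7 * 9 = 63  OK
4) g = 4 ≠ 1, but h = 9 = 9 (second disjunct)  OK
5) j = 9 is in {6, 7, 9, 8}  OK
6) j = 9 > 6, so we need g ≤ 5; g = 4 ≤ 5  OK
7) 5j + 4g = 5(9) + 4(4) = 61  OK

All constraints are satisfied.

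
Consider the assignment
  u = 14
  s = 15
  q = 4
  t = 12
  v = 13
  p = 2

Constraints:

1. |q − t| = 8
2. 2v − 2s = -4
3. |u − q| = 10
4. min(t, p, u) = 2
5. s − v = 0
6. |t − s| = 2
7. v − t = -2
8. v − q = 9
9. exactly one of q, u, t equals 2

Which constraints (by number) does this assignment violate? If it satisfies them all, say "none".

Violated: 5, 6, 7, and 9.

1. |4 − 12| = 8 — satisfied.
2. 2v − 2s = 2(13) − 2(15) = -4 — satisfied.
3. |14 − 4| = 10 — satisfied.
4. min(12, 2, 14) = 2 — satisfied.
5. s − v = 15 − 13 = 2, not 0 — violated.
6. |12 − 15| = 3, not 2 — violated.
7. v − t = 13 − 12 = 1, not -2 — violated.
8. v − q = 13 − 4 = 9 — satisfied.
9. q=4, u=14, t=12; 0 of them equal 2, not exactly one — violated.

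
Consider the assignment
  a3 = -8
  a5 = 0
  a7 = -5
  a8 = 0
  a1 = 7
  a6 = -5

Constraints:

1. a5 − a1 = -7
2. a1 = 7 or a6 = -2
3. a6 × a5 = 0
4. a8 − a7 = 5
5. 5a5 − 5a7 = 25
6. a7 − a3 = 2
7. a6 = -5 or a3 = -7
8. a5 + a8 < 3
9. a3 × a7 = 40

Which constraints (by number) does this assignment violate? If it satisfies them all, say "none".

1. a5 − a1 = 0 − 7 = -7 — OK.
2. a1 = 7 = 7 (first disjunct) — OK.
3. a6 × a5 = -5 × 0 = 0 — OK.
4. a8 − a7 = 0 − (-5) = 5 — OK.
5. 5a5 − 5a7 = 5(0) − 5(-5) = 25 — OK.
6. a7 − a3 = -5 − (-8) = 3, not 2 — violated.
7. a6 = -5 = -5 (first disjunct) — OK.
8. a5 + a8 = 0 + 0 = 0; 0 < 3 — OK.
9. a3 × a7 = -8 × (-5) = 40 — OK.

Constraint 6 does not hold.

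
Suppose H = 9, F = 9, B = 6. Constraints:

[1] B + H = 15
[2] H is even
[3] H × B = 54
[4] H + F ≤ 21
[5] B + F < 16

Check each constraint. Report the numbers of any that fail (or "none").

The assignment fails constraint 2.

[1] B + H = 6 + 9 = 15 — holds.
[2] H = 9 is odd — does not hold.
[3] H × B = 9 × 6 = 54 — holds.
[4] H + F = 9 + 9 = 18; 18 ≤ 21 — holds.
[5] B + F = 6 + 9 = 15; 15 < 16 — holds.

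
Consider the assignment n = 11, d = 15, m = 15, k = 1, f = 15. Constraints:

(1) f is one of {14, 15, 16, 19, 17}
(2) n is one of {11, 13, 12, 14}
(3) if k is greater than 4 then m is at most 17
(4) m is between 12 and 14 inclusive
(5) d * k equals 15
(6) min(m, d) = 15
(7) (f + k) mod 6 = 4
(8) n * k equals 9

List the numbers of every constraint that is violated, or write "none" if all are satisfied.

(1) f = 15 is in {14, 15, 16, 19, 17}  yes
(2) n = 11 is in {11, 13, 12, 14}  yes
(3) k = 1, not > 4; antecedent false, conditional vacuously true  yes
(4) m = 15 is outside [12, 14]  no
(5) d * k = 15 * 1 = 15  yes
(6) min(15, 15) = 15  yes
(7) f + k = 16; 16 mod 6 = 4  yes
(8) n * k = 11 * 1 = 11, not 9  no

No — constraints 4, 8 are not satisfied.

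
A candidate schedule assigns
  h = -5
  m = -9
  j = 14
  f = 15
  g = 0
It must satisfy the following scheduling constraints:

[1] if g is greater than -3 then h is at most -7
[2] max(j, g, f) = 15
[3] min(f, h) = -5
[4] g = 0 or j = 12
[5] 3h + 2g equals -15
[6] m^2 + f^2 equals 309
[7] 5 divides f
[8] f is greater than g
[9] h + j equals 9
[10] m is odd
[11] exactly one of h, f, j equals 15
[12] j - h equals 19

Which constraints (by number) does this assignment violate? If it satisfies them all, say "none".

[1] g = 0 > -3, so we need h ≤ -7; but h = -5 > -7 — does not hold.
[2] max(14, 0, 15) = 15 — holds.
[3] min(15, -5) = -5 — holds.
[4] g = 0 = 0 (first disjunct) — holds.
[5] 3h + 2g = 3(-5) + 2(0) = -15 — holds.
[6] m^2 + f^2 = (-9)^2 + 15^2 = 81 + 225 = 306, not 309 — does not hold.
[7] 15 / 5 = 3, so 5 divides 15 — holds.
[8] f = 15, g = 0; 15 > 0 — holds.
[9] h + j = -5 + 14 = 9 — holds.
[10] m = -9 is odd — holds.
[11] h=-5, f=15, j=14; 1 of them equals 15 — holds.
[12] j - h = 14 - (-5) = 19 — holds.

No — constraints 1 and 6 are not satisfied.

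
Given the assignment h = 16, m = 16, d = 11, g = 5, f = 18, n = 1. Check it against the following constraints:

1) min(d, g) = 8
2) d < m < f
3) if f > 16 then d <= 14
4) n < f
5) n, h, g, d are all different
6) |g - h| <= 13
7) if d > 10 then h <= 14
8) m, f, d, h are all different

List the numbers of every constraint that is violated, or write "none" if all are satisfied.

Constraints 1, 7, 8 are violated.

1) min(11, 5) = 5, not 8  fails
2) values 11 < 16 < 18  holds
3) f = 18 > 16, so we need d ≤ 14; d = 11 ≤ 14  holds
4) n = 1, f = 18; 1 < 18  holds
5) values 1, 16, 5, 11 are pairwise distinct  holds
6) |5 - 16| = 11; 11 ≤ 13  holds
7) d = 11 > 10, so we need h ≤ 14; but h = 16 > 14  fails
8) m = h = 16, not all different  fails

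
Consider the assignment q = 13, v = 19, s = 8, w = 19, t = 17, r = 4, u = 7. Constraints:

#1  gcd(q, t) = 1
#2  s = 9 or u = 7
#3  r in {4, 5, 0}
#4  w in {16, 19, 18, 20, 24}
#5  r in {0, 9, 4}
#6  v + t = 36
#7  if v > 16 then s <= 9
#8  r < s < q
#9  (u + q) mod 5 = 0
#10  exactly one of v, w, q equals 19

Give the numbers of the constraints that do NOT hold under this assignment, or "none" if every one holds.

The assignment fails constraint 10.

#1 gcd(13, 17) = 1  holds
#2 s = 8 ≠ 9, but u = 7 = 7 (second disjunct)  holds
#3 r = 4 is in {4, 5, 0}  holds
#4 w = 19 is in {16, 19, 18, 20, 24}  holds
#5 r = 4 is in {0, 9, 4}  holds
#6 v + t = 19 + 17 = 36  holds
#7 v = 19 > 16, so we need s ≤ 9; s = 8 ≤ 9  holds
#8 values 4 < 8 < 13  holds
#9 u + q = 20; 20 mod 5 = 0  holds
#10 v=19, w=19, q=13; 2 of them equal 19, not exactly one  fails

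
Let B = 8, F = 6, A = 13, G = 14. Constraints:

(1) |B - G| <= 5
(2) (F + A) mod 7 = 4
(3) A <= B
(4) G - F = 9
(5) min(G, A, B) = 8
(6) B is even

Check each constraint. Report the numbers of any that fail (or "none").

No — constraints 1, 2, 3, and 4 are not satisfied.

(1) |8 - 14| = 6; 6 > 5, exceeds bound 5 — violated.
(2) F + A = 19; 19 mod 7 = 5, not 4 — violated.
(3) A = 13, B = 8; 13 > 8 (want ≤) — violated.
(4) G - F = 14 - 6 = 8, not 9 — violated.
(5) min(14, 13, 8) = 8 — satisfied.
(6) B = 8 is even — satisfied.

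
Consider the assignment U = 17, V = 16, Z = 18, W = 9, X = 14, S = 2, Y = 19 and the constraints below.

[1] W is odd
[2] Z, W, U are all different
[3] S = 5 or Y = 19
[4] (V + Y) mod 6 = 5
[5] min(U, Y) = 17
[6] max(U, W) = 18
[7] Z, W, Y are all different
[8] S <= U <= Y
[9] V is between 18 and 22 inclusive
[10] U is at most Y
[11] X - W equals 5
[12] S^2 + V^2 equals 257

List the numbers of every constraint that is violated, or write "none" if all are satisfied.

Constraints 6, 9, and 12 are violated.

[1] W = 9 is odd  ✓
[2] values 18, 9, 17 are pairwise distinct  ✓
[3] S = 2 ≠ 5, but Y = 19 = 19 (second disjunct)  ✓
[4] V + Y = 35; 35 mod 6 = 5  ✓
[5] min(17, 19) = 17  ✓
[6] max(17, 9) = 17, not 18  ✗
[7] values 18, 9, 19 are pairwise distinct  ✓
[8] values 2 <= 17 <= 19  ✓
[9] V = 16 is outside [18, 22]  ✗
[10] U = 17, Y = 19; 17 ≤ 19  ✓
[11] X - W = 14 - 9 = 5  ✓
[12] S^2 + V^2 = 2^2 + 16^2 = 4 + 256 = 260, not 257  ✗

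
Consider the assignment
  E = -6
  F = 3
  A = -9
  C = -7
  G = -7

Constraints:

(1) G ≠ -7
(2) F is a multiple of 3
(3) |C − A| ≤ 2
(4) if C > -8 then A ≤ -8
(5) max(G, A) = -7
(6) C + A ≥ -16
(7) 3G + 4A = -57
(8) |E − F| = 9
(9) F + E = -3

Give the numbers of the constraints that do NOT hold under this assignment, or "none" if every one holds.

Violated: 1.

(1) G = -7, but -7 is required to differ  FAIL
(2) 3 / 3 = 1, so 3 divides 3  OK
(3) |-7 − (-9)| = 2; 2 ≤ 2  OK
(4) C = -7 > -8, so we need A ≤ -8; A = -9 ≤ -8  OK
(5) max(-7, -9) = -7  OK
(6) C + A = -7 + (-9) = -16; -16 ≥ -16  OK
(7) 3G + 4A = 3(-7) + 4(-9) = -57  OK
(8) |-6 − 3| = 9  OK
(9) F + E = 3 + (-6) = -3  OK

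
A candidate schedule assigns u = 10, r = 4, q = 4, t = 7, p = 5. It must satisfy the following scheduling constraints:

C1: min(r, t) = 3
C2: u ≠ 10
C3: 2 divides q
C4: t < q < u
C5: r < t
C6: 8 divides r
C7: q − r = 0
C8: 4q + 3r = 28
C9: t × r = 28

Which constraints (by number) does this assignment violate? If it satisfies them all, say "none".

C1: min(4, 7) = 4, not 3  no
C2: u = 10, but 10 is required to differ  no
C3: 4 / 2 = 2, so 2 divides 4  yes
C4: values 7, 4, 10; t = 7 is not < q = 4  no
C5: r = 4, t = 7; 4 < 7  yes
C6: 4 = 8×0 + 4, so 8 does not divide 4  no
C7: q − r = 4 − 4 = 0  yes
C8: 4q + 3r = 4(4) + 3(4) = 28  yes
C9: t × r = 7 × 4 = 28  yes

Constraints 1, 2, 4, 6 do not hold.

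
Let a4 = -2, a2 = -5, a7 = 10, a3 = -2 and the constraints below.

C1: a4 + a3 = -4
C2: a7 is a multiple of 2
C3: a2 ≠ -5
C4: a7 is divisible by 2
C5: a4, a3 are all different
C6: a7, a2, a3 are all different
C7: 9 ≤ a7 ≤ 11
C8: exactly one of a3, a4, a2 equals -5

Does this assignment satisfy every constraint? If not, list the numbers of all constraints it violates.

No — constraints 3, 5 are not satisfied.

C1: a4 + a3 = -2 + (-2) = -4 — holds.
C2: 10 / 2 = 5, so 2 divides 10 — holds.
C3: a2 = -5, but -5 is required to differ — does not hold.
C4: 10 / 2 = 5, so 2 divides 10 — holds.
C5: a4 = a3 = -2, not all different — does not hold.
C6: values 10, -5, -2 are pairwise distinct — holds.
C7: a7 = 10 lies in [9, 11] — holds.
C8: a3=-2, a4=-2, a2=-5; 1 of them equals -5 — holds.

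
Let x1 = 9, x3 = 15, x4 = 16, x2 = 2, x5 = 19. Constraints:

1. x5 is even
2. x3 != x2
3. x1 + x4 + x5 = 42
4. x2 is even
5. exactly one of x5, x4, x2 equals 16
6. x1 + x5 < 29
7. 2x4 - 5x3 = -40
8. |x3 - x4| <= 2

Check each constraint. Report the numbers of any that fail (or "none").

1. x5 = 19 is odd — does not hold.
2. x3 = 15, x2 = 2; distinct — holds.
3. x1 + x4 + x5 = 9 + 16 + 19 = 44, not 42 — does not hold.
4. x2 = 2 is even — holds.
5. x5=19, x4=16, x2=2; 1 of them equals 16 — holds.
6. x1 + x5 = 9 + 19 = 28; 28 < 29 — holds.
7. 2x4 - 5x3 = 2(16) - 5(15) = -43, not -40 — does not hold.
8. |15 - 16| = 1; 1 ≤ 2 — holds.

The assignment fails constraints 1, 3, 7.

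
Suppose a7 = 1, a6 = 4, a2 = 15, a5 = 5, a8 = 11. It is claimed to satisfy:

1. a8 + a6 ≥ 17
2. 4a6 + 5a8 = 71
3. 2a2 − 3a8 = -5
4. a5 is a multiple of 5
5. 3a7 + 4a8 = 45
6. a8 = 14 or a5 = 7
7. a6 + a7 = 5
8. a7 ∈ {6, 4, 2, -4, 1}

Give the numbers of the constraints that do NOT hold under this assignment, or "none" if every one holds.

The assignment fails constraints 1, 3, 5, and 6.

1. a8 + a6 = 11 + 4 = 15; 15 < 17, bound 17 not met — violated.
2. 4a6 + 5a8 = 4(4) + 5(11) = 71 — OK.
3. 2a2 − 3a8 = 2(15) − 3(11) = -3, not -5 — violated.
4. 5 / 5 = 1, so 5 divides 5 — OK.
5. 3a7 + 4a8 = 3(1) + 4(11) = 47, not 45 — violated.
6. a8 = 11 ≠ 14 and a5 = 5 ≠ 7; both disjuncts false — violated.
7. a6 + a7 = 4 + 1 = 5 — OK.
8. a7 = 1 is in {6, 4, 2, -4, 1} — OK.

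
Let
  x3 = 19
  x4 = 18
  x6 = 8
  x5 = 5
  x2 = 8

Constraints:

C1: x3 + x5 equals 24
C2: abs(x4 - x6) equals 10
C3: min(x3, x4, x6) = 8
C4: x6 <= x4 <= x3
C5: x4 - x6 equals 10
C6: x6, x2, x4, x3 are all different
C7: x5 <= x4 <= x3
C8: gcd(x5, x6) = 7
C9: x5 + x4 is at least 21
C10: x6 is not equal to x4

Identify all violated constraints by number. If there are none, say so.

Violated: 6, 8.

C1: x3 + x5 = 19 + 5 = 24 — satisfied.
C2: abs(18 - 8) = 10 — satisfied.
C3: min(19, 18, 8) = 8 — satisfied.
C4: values 8 <= 18 <= 19 — satisfied.
C5: x4 - x6 = 18 - 8 = 10 — satisfied.
C6: x6 = x2 = 8, not all different — violated.
C7: values 5 <= 18 <= 19 — satisfied.
C8: gcd(5, 8) = 1, not 7 — violated.
C9: x5 + x4 = 5 + 18 = 23; 23 ≥ 21 — satisfied.
C10: x6 = 8, x4 = 18; distinct — satisfied.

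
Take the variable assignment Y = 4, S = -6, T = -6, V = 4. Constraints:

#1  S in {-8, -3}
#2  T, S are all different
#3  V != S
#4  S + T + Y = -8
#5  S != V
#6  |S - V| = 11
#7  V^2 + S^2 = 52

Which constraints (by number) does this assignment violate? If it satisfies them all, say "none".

#1 S = -6 is not in {-8, -3} — violated.
#2 T = S = -6, not all different — violated.
#3 V = 4, S = -6; distinct — OK.
#4 S + T + Y = -6 + (-6) + 4 = -8 — OK.
#5 S = -6, V = 4; distinct — OK.
#6 |-6 - 4| = 10, not 11 — violated.
#7 V^2 + S^2 = 4^2 + (-6)^2 = 16 + 36 = 52 — OK.

No — constraints 1, 2, and 6 are not satisfied.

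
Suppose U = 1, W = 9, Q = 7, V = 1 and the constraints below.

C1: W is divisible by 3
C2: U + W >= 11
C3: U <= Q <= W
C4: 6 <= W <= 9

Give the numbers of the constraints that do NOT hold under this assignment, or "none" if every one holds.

Constraint 2 does not hold.

C1: 9 / 3 = 3, so 3 divides 9 — satisfied.
C2: U + W = 1 + 9 = 10; 10 < 11, bound 11 not met — violated.
C3: values 1 <= 7 <= 9 — satisfied.
C4: W = 9 lies in [6, 9] — satisfied.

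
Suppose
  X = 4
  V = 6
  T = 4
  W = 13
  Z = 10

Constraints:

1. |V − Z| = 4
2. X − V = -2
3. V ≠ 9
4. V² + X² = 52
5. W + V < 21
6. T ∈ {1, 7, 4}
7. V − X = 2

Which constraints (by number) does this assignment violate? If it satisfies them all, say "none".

All constraints are satisfied.

1. |6 − 10| = 4  true
2. X − V = 4 − 6 = -2  true
3. V = 6, and 6 ≠ 9  true
4. V² + X² = 6² + 4² = 36 + 16 = 52  true
5. W + V = 13 + 6 = 19; 19 < 21  true
6. T = 4 is in {1, 7, 4}  true
7. V − X = 6 − 4 = 2  true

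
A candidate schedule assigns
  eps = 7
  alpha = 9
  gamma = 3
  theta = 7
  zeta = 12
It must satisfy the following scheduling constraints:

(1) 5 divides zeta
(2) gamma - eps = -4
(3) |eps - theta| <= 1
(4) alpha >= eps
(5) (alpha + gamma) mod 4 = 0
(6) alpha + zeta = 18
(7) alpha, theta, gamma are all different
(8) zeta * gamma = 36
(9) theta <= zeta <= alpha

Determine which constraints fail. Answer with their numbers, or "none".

The assignment fails constraints 1, 6, and 9.

(1) 12 = 5*2 + 2, so 5 does not divide 12 — does not hold.
(2) gamma - eps = 3 - 7 = -4 — holds.
(3) |7 - 7| = 0; 0 ≤ 1 — holds.
(4) alpha = 9, eps = 7; 9 ≥ 7 — holds.
(5) alpha + gamma = 12; 12 mod 4 = 0 — holds.
(6) alpha + zeta = 9 + 12 = 21, not 18 — does not hold.
(7) values 9, 7, 3 are pairwise distinct — holds.
(8) zeta * gamma = 12 * 3 = 36 — holds.
(9) values 7, 12, 9; zeta = 12 is not <= alpha = 9 — does not hold.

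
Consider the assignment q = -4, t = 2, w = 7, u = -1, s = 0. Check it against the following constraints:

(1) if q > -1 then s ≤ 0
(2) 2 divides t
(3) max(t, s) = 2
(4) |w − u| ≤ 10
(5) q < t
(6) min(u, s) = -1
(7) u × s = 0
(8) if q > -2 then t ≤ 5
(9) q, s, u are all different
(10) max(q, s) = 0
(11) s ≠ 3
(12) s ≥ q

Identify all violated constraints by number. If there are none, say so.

All constraints are satisfied.

(1) q = -4, not > -1; antecedent false, conditional vacuously true — OK.
(2) 2 / 2 = 1, so 2 divides 2 — OK.
(3) max(2, 0) = 2 — OK.
(4) |7 − (-1)| = 8; 8 ≤ 10 — OK.
(5) q = -4, t = 2; -4 < 2 — OK.
(6) min(-1, 0) = -1 — OK.
(7) u × s = -1 × 0 = 0 — OK.
(8) q = -4, not > -2; antecedent false, conditional vacuously true — OK.
(9) values -4, 0, -1 are pairwise distinct — OK.
(10) max(-4, 0) = 0 — OK.
(11) s = 0, and 0 ≠ 3 — OK.
(12) s = 0, q = -4; 0 ≥ -4 — OK.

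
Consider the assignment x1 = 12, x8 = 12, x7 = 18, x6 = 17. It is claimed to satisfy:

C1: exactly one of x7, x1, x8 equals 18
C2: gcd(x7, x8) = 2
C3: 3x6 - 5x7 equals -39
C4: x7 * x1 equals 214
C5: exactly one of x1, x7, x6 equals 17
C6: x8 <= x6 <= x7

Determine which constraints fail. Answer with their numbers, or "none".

C1: x7=18, x1=12, x8=12; 1 of them equals 18 — OK.
C2: gcd(18, 12) = 6, not 2 — violated.
C3: 3x6 - 5x7 = 3(17) - 5(18) = -39 — OK.
C4: x7 * x1 = 18 * 12 = 216, not 214 — violated.
C5: x1=12, x7=18, x6=17; 1 of them equals 17 — OK.
C6: values 12 <= 17 <= 18 — OK.

No — constraints 2, 4 are not satisfied.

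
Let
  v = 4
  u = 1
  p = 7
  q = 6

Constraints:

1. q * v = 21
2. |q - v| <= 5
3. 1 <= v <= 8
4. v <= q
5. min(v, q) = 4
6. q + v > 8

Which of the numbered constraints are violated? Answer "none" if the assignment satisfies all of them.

Constraint 1 does not hold.

1. q * v = 6 * 4 = 24, not 21 — does not hold.
2. |6 - 4| = 2; 2 ≤ 5 — holds.
3. v = 4 lies in [1, 8] — holds.
4. v = 4, q = 6; 4 ≤ 6 — holds.
5. min(4, 6) = 4 — holds.
6. q + v = 6 + 4 = 10; 10 > 8 — holds.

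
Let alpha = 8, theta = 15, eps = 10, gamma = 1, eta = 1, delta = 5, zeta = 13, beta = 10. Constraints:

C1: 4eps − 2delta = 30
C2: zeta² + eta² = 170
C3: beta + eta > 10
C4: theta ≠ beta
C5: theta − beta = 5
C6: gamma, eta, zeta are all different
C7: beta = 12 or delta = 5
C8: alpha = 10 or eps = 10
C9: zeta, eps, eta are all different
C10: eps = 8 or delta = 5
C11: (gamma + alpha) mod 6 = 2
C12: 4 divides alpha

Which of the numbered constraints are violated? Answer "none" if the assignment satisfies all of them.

C1: 4eps − 2delta = 4(10) − 2(5) = 30  holds
C2: zeta² + eta² = 13² + 1² = 169 + 1 = 170  holds
C3: beta + eta = 10 + 1 = 11; 11 > 10  holds
C4: theta = 15, beta = 10; distinct  holds
C5: theta − beta = 15 − 10 = 5  holds
C6: gamma = eta = 1, not all different  fails
C7: beta = 10 ≠ 12, but delta = 5 = 5 (second disjunct)  holds
C8: alpha = 8 ≠ 10, but eps = 10 = 10 (second disjunct)  holds
C9: values 13, 10, 1 are pairwise distinct  holds
C10: eps = 10 ≠ 8, but delta = 5 = 5 (second disjunct)  holds
C11: gamma + alpha = 9; 9 mod 6 = 3, not 2  fails
C12: 8 / 4 = 2, so 4 divides 8  holds

The assignment fails constraints 6 and 11.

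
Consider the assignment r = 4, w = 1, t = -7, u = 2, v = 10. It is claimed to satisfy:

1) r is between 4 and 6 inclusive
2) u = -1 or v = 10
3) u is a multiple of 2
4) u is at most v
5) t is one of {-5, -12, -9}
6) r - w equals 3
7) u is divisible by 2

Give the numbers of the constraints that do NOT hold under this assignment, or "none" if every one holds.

No — constraint 5 is not satisfied.

1) r = 4 lies in [4, 6]  yes
2) u = 2 ≠ -1, but v = 10 = 10 (second disjunct)  yes
3) 2 / 2 = 1, so 2 divides 2  yes
4) u = 2, v = 10; 2 ≤ 10  yes
5) t = -7 is not in {-5, -12, -9}  no
6) r - w = 4 - 1 = 3  yes
7) 2 / 2 = 1, so 2 divides 2  yes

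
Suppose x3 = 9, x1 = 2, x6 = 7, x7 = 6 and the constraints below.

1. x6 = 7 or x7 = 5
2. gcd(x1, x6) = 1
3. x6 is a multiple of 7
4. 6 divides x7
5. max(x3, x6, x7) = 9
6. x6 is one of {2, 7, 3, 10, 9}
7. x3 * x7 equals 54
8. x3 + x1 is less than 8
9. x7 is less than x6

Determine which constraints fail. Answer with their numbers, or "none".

1. x6 = 7 = 7 (first disjunct)  OK
2. gcd(2, 7) = 1  OK
3. 7 / 7 = 1, so 7 divides 7  OK
4. 6 / 6 = 1, so 6 divides 6  OK
5. max(9, 7, 6) = 9  OK
6. x6 = 7 is in {2, 7, 3, 10, 9}  OK
7. x3 * x7 = 9 * 6 = 54  OK
8. x3 + x1 = 9 + 2 = 11; 11 ≥ 8, bound 8 not met  FAIL
9. x7 = 6, x6 = 7; 6 < 7  OK

Violated: 8.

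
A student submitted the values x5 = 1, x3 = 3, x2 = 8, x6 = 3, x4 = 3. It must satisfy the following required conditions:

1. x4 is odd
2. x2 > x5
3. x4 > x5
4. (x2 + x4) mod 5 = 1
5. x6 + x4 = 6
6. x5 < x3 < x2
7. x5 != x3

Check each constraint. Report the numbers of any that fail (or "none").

No violations.

1. x4 = 3 is odd — holds.
2. x2 = 8, x5 = 1; 8 > 1 — holds.
3. x4 = 3, x5 = 1; 3 > 1 — holds.
4. x2 + x4 = 11; 11 mod 5 = 1 — holds.
5. x6 + x4 = 3 + 3 = 6 — holds.
6. values 1 < 3 < 8 — holds.
7. x5 = 1, x3 = 3; distinct — holds.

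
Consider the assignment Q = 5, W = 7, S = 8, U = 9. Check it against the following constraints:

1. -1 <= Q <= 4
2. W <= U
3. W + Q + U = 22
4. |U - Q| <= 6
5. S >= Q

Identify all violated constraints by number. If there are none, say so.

Constraints 1, 3 do not hold.

1. Q = 5 is outside [-1, 4] — violated.
2. W = 7, U = 9; 7 ≤ 9 — satisfied.
3. W + Q + U = 7 + 5 + 9 = 21, not 22 — violated.
4. |9 - 5| = 4; 4 ≤ 6 — satisfied.
5. S = 8, Q = 5; 8 ≥ 5 — satisfied.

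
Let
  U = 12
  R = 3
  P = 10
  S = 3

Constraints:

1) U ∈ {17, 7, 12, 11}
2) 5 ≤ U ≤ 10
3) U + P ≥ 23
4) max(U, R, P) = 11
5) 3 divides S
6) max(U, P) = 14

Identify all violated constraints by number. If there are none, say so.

Constraints 2, 3, 4, and 6 are violated.

1) U = 12 is in {17, 7, 12, 11}  yes
2) U = 12 is outside [5, 10]  no
3) U + P = 12 + 10 = 22; 22 < 23, bound 23 not met  no
4) max(12, 3, 10) = 12, not 11  no
5) 3 / 3 = 1, so 3 divides 3  yes
6) max(12, 10) = 12, not 14  no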